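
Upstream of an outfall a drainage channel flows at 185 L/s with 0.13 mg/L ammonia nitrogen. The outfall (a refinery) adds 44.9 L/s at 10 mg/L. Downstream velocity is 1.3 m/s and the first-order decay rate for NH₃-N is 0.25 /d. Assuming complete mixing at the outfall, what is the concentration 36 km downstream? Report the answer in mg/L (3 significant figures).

44.9 L/s = 0.0449 m³/s.
185 L/s = 0.185 m³/s.
After complete mixing, C₀ = (0.0449·10 + 0.185·0.13) / 0.2299 = 2.058 mg/L.
Travel time t = 3.6e+04 m / 1.3 m/s = 2.769e+04 s = 0.3205 d.
C = 2.058·exp(−0.25·0.3205) = 2.058·0.923 = 1.899 mg/L.

1.90 mg/L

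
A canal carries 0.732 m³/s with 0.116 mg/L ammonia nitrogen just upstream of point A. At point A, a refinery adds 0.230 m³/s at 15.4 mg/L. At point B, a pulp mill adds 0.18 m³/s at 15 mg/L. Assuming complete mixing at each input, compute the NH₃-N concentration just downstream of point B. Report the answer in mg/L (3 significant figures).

After input A: C = (0.732·0.116 + 0.23·15.4) / 0.962 = 3.77 mg/L.
After input B: C = (0.962·3.77 + 0.18·15) / 1.142 = 5.54 mg/L.

5.54 mg/L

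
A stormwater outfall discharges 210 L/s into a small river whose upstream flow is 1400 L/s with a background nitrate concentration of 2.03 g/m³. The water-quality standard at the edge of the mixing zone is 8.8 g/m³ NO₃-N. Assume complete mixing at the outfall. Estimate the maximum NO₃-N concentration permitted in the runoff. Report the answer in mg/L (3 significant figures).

53.9 mg/L

210 L/s = 0.21 m³/s.
1400 L/s = 1.4 m³/s.
Mass balance: 8.8·1.61 = 0.21·Cₑ + 1.4·2.03.
Cₑ = (14.17 − 2.842) / 0.21 = 53.93 mg/L.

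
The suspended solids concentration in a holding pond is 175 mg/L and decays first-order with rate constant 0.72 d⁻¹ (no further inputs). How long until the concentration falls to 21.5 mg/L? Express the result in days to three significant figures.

2.91 d

t = ln(C₀/C)/k = ln(175/21.5)/0.72 = 2.097/0.72 = 2.912 d.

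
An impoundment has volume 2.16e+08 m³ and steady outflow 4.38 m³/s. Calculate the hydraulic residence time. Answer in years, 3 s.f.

Q = 4.38 m³/s × 3.156e+07 s/yr = 1.382e+08 m³/yr.
Hydraulic residence time τ = V/Q = 2.16e+08/1.382e+08 = 1.563 yr.

1.56 yr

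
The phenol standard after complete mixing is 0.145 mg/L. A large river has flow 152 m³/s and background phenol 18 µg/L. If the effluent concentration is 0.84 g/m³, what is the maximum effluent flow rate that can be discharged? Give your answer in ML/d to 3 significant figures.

18 µg/L = 0.018 mg/L.
Mass balance at complete mixing: C_std·(Q_w + Q_r) = Q_w·C_e + Q_r·C_b.
Rearranging, Q_w = Q_r·(C_std − C_b)/(C_e − C_std) = 152·(0.145 − 0.018) / (0.84 − 0.145) = 27.78 m³/s.
= 2400 ML/d.

2400 ML/d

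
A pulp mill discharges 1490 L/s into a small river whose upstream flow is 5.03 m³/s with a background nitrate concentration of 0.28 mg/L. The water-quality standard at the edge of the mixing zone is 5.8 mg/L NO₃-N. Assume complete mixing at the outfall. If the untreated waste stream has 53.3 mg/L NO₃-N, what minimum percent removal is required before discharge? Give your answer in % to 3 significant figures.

1490 L/s = 1.49 m³/s.
Mass balance: 5.8·6.52 = 1.49·Cₑ + 5.03·0.28.
Cₑ = (37.82 − 1.408) / 1.49 = 24.43 mg/L.
Required removal = 1 − 24.43/53.3 = 54.16 %.

54.2 %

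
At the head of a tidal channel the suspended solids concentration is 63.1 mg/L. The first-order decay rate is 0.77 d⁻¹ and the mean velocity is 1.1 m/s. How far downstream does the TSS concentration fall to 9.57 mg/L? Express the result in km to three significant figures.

From C = C₀·e^(−kt), t = ln(C₀/C)/k = ln(63.1/9.57)/0.77 = 1.886/0.77 = 2.449 d.
Distance = v·t = 1.1 m/s × 2.116e+05 s = 2.328e+05 m = 232.8 km.

233 km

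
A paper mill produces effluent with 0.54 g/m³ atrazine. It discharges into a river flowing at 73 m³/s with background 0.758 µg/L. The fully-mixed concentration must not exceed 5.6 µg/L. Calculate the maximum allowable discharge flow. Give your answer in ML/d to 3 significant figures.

0.758 µg/L = 0.000758 mg/L.
5.6 µg/L = 0.0056 mg/L.
Mass balance at complete mixing: C_std·(Q_w + Q_r) = Q_w·C_e + Q_r·C_b.
Rearranging, Q_w = Q_r·(C_std − C_b)/(C_e − C_std) = 73·(0.0056 − 0.000758) / (0.54 − 0.0056) = 0.6614 m³/s.
= 57.15 ML/d.

57.1 ML/d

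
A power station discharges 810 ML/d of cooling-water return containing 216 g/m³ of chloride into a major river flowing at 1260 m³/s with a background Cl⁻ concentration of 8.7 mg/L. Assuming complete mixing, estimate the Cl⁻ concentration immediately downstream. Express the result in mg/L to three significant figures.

810 ML/d = 9.375 m³/s.
Conservation of mass across the mixing zone: C = (9.375·216 + 1260·8.7) / (9.375 + 1260) = 1.299e+04/1269 = 10.23 mg/L.

10.2 mg/L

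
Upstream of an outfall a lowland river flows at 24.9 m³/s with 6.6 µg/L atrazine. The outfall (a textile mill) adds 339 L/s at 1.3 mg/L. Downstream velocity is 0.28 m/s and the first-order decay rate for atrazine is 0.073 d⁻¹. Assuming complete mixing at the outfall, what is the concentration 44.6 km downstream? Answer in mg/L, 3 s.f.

0.0210 mg/L

339 L/s = 0.339 m³/s.
6.6 µg/L = 0.0066 mg/L.
After complete mixing, C₀ = (0.339·1.3 + 24.9·0.0066) / 25.24 = 0.02397 mg/L.
Travel time t = 4.46e+04 m / 0.28 m/s = 1.593e+05 s = 1.844 d.
C = 0.02397·exp(−0.073·1.844) = 0.02397·0.8741 = 0.02095 mg/L.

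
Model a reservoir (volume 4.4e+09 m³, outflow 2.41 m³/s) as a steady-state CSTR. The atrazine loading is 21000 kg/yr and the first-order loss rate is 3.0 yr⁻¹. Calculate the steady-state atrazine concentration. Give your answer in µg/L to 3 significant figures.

Outflow Q = 2.41 m³/s × 3.156e+07 s/yr = 7.605e+07 m³/yr.
Steady-state CSTR mass balance: W = Q·C + k·V·C, so C = W/(Q + kV).
Q + kV = 7.605e+07 + 3.0·4.4e+09 = 1.328e+10 m³/yr.
C = 21000/1.328e+10 = 1.582e-06 kg/m³ = 0.001582 mg/L = 1.582 µg/L.

1.58 µg/L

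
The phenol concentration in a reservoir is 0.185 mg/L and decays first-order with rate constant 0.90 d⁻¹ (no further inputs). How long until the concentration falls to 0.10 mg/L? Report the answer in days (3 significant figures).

0.684 d

t = ln(C₀/C)/k = ln(0.185/0.10)/0.90 = 0.6152/0.90 = 0.6835 d.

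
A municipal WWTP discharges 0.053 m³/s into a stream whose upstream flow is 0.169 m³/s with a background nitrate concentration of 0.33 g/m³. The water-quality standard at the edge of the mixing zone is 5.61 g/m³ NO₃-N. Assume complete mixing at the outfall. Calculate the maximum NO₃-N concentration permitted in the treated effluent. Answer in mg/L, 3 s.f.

Mass balance: 5.61·0.222 = 0.053·Cₑ + 0.169·0.33.
Cₑ = (1.245 − 0.05577) / 0.053 = 22.45 mg/L.

22.4 mg/L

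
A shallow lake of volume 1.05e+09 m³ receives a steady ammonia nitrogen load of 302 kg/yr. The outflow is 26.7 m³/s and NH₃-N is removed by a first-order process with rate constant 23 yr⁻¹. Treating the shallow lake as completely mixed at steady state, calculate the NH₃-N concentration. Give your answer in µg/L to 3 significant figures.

Outflow Q = 26.7 m³/s × 3.156e+07 s/yr = 8.426e+08 m³/yr.
Steady-state CSTR mass balance: W = Q·C + k·V·C, so C = W/(Q + kV).
Q + kV = 8.426e+08 + 23·1.05e+09 = 2.499e+10 m³/yr.
C = 302/2.499e+10 = 1.208e-08 kg/m³ = 1.208e-05 mg/L = 0.01208 µg/L.

0.0121 µg/L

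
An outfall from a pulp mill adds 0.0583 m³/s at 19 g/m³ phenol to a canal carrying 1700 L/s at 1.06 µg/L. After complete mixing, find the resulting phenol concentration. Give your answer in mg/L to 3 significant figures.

1700 L/s = 1.7 m³/s.
1.06 µg/L = 0.00106 mg/L.
Flow-weighted mixing gives C = (0.0583·19 + 1.7·0.00106) / (0.0583 + 1.7) = 1.11/1.758 = 0.631 mg/L.

0.631 mg/L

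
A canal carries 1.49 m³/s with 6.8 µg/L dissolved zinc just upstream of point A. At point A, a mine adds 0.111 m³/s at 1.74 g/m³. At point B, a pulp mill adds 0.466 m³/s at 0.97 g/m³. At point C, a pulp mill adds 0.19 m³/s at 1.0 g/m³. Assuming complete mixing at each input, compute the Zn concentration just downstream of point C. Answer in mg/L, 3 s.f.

0.375 mg/L

6.8 µg/L = 0.0068 mg/L.
After input A: C = (1.49·0.0068 + 0.111·1.74) / 1.601 = 0.127 mg/L.
After input B: C = (1.601·0.127 + 0.466·0.97) / 2.067 = 0.317 mg/L.
After input C: C = (2.067·0.317 + 0.19·1) / 2.257 = 0.3745 mg/L.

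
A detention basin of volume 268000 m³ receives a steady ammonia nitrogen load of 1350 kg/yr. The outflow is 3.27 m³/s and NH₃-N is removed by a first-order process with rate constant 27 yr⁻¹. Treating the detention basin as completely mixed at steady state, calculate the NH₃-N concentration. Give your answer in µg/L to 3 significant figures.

Outflow Q = 3.27 m³/s × 3.156e+07 s/yr = 1.032e+08 m³/yr.
Steady-state CSTR mass balance: W = Q·C + k·V·C, so C = W/(Q + kV).
Q + kV = 1.032e+08 + 27·268000 = 1.104e+08 m³/yr.
C = 1350/1.104e+08 = 1.223e-05 kg/m³ = 0.01223 mg/L = 12.23 µg/L.

12.2 µg/L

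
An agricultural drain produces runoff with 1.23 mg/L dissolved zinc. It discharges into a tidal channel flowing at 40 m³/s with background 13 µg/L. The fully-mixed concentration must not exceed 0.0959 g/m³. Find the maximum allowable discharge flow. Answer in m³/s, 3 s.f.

2.92 m³/s

13 µg/L = 0.013 mg/L.
Mass balance at complete mixing: C_std·(Q_w + Q_r) = Q_w·C_e + Q_r·C_b.
Rearranging, Q_w = Q_r·(C_std − C_b)/(C_e − C_std) = 40·(0.0959 − 0.013) / (1.23 − 0.0959) = 2.924 m³/s.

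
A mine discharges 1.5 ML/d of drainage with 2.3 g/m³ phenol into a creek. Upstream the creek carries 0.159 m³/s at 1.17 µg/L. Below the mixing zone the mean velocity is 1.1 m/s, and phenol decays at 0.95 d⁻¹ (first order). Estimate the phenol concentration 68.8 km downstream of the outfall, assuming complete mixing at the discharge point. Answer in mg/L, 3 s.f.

1.5 ML/d = 0.01736 m³/s.
1.17 µg/L = 0.00117 mg/L.
After complete mixing, C₀ = (0.01736·2.3 + 0.159·0.00117) / 0.1764 = 0.2275 mg/L.
Travel time t = 6.88e+04 m / 1.1 m/s = 6.255e+04 s = 0.7239 d.
C = 0.2275·exp(−0.95·0.7239) = 0.2275·0.5027 = 0.1144 mg/L.

0.114 mg/L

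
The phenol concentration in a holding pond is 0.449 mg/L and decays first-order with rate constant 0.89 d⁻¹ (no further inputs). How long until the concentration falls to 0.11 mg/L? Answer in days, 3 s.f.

t = ln(C₀/C)/k = ln(0.449/0.11)/0.89 = 1.407/0.89 = 1.58 d.

1.58 d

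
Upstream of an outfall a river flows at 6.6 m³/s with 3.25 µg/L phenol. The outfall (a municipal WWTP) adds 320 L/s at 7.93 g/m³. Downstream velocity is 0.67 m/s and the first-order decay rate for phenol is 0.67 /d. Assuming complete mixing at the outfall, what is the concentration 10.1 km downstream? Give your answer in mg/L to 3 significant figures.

320 L/s = 0.32 m³/s.
3.25 µg/L = 0.00325 mg/L.
After complete mixing, C₀ = (0.32·7.93 + 6.6·0.00325) / 6.92 = 0.3698 mg/L.
Travel time t = 1.01e+04 m / 0.67 m/s = 1.507e+04 s = 0.1745 d.
C = 0.3698·exp(−0.67·0.1745) = 0.3698·0.8897 = 0.329 mg/L.

0.329 mg/L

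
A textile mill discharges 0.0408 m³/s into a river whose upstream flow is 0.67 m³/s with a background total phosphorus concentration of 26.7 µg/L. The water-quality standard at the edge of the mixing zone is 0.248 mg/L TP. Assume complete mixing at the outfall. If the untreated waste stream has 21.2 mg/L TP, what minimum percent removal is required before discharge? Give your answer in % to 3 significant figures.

26.7 µg/L = 0.0267 mg/L.
Mass balance: 0.248·0.7108 = 0.0408·Cₑ + 0.67·0.0267.
Cₑ = (0.1763 − 0.01789) / 0.0408 = 3.882 mg/L.
Required removal = 1 − 3.882/21.2 = 81.69 %.

81.7 %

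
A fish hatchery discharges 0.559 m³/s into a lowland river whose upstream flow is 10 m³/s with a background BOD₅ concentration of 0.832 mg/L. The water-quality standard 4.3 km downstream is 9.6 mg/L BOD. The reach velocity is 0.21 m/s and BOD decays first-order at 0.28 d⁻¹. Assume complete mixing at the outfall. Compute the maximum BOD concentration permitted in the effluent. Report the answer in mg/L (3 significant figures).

179 mg/L

Travel time to the compliance point: t = 4300/0.21 = 2.048e+04 s = 0.237 d; decay factor exp(−0.28·0.237) = 0.9358.
So the concentration just after mixing may be at most 9.6/0.9358 = 10.26 mg/L.
Mass balance: 10.26·10.56 = 0.559·Cₑ + 10·0.832.
Cₑ = (108.3 − 8.32) / 0.559 = 178.9 mg/L.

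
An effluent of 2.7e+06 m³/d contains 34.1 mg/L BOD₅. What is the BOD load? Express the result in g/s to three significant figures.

1070 g/s

2.7e+06 m³/d = 31.25 m³/s.
Mass flux = Q·C = 31.25 m³/s × 34.1 g/m³ = 1066 g/s.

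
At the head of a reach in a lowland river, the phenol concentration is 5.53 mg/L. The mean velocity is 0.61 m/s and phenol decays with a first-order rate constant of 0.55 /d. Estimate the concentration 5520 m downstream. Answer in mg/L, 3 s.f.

5.22 mg/L

Travel time t = 5520 m / 0.61 m/s = 5520/0.61 = 9049 s = 0.1047 d.
First-order decay: C = 5.53·exp(−0.55·0.1047) = 5.53·0.944 = 5.22 mg/L.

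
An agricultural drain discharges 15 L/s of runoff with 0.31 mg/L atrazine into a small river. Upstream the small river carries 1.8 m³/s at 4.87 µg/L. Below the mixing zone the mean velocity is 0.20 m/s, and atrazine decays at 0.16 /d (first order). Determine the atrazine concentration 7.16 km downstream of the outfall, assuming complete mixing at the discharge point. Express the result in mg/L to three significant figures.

0.00692 mg/L

15 L/s = 0.015 m³/s.
4.87 µg/L = 0.00487 mg/L.
After complete mixing, C₀ = (0.015·0.31 + 1.8·0.00487) / 1.815 = 0.007392 mg/L.
Travel time t = 7160 m / 0.20 m/s = 3.58e+04 s = 0.4144 d.
C = 0.007392·exp(−0.16·0.4144) = 0.007392·0.9359 = 0.006918 mg/L.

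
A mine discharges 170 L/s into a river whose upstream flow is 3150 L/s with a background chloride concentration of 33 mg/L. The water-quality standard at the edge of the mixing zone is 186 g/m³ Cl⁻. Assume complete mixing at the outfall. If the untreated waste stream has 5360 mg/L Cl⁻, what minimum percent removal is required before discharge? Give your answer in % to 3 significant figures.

170 L/s = 0.17 m³/s.
3150 L/s = 3.15 m³/s.
Mass balance: 186·3.32 = 0.17·Cₑ + 3.15·33.
Cₑ = (617.5 − 104) / 0.17 = 3021 mg/L.
Required removal = 1 − 3021/5360 = 43.64 %.

43.6 %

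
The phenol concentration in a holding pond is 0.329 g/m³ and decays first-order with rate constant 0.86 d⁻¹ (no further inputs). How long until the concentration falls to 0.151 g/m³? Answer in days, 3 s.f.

0.906 d

t = ln(C₀/C)/k = ln(0.329/0.151)/0.86 = 0.7788/0.86 = 0.9056 d.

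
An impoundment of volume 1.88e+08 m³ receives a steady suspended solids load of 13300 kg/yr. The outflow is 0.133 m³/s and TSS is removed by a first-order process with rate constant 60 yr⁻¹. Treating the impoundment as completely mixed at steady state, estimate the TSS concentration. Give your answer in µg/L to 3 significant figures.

Outflow Q = 0.133 m³/s × 3.156e+07 s/yr = 4.197e+06 m³/yr.
Steady-state CSTR mass balance: W = Q·C + k·V·C, so C = W/(Q + kV).
Q + kV = 4.197e+06 + 60·1.88e+08 = 1.128e+10 m³/yr.
C = 13300/1.128e+10 = 1.179e-06 kg/m³ = 0.001179 mg/L = 1.179 µg/L.

1.18 µg/L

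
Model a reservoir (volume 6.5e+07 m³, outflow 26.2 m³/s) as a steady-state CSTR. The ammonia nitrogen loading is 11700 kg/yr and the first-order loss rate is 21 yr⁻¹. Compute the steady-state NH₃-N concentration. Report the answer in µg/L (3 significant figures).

5.34 µg/L

Outflow Q = 26.2 m³/s × 3.156e+07 s/yr = 8.268e+08 m³/yr.
Steady-state CSTR mass balance: W = Q·C + k·V·C, so C = W/(Q + kV).
Q + kV = 8.268e+08 + 21·6.5e+07 = 2.192e+09 m³/yr.
C = 11700/2.192e+09 = 5.338e-06 kg/m³ = 0.005338 mg/L = 5.338 µg/L.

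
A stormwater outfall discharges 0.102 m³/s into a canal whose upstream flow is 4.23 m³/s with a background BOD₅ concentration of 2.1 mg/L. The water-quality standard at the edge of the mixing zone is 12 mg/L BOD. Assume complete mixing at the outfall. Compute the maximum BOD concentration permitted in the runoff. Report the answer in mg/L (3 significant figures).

423 mg/L

Mass balance: 12·4.332 = 0.102·Cₑ + 4.23·2.1.
Cₑ = (51.98 − 8.883) / 0.102 = 422.6 mg/L.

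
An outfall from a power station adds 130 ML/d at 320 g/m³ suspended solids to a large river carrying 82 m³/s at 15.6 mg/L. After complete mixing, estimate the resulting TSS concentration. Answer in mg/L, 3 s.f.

130 ML/d = 1.505 m³/s.
Flow-weighted mixing gives C = (1.505·320 + 82·15.6) / (1.505 + 82) = 1761/83.5 = 21.08 mg/L.

21.1 mg/L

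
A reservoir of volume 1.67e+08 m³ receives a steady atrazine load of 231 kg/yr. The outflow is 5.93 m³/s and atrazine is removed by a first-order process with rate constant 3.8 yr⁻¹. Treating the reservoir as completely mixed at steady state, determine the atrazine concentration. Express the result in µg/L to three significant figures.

0.281 µg/L

Outflow Q = 5.93 m³/s × 3.156e+07 s/yr = 1.871e+08 m³/yr.
Steady-state CSTR mass balance: W = Q·C + k·V·C, so C = W/(Q + kV).
Q + kV = 1.871e+08 + 3.8·1.67e+08 = 8.217e+08 m³/yr.
C = 231/8.217e+08 = 2.811e-07 kg/m³ = 0.0002811 mg/L = 0.2811 µg/L.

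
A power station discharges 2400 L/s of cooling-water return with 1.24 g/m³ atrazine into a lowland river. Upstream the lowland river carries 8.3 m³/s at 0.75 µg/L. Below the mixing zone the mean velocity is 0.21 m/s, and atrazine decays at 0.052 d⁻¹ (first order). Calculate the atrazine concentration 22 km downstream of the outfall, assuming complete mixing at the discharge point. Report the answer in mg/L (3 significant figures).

0.262 mg/L

2400 L/s = 2.4 m³/s.
0.75 µg/L = 0.00075 mg/L.
After complete mixing, C₀ = (2.4·1.24 + 8.3·0.00075) / 10.7 = 0.2787 mg/L.
Travel time t = 2.2e+04 m / 0.21 m/s = 1.048e+05 s = 1.213 d.
C = 0.2787·exp(−0.052·1.213) = 0.2787·0.9389 = 0.2617 mg/L.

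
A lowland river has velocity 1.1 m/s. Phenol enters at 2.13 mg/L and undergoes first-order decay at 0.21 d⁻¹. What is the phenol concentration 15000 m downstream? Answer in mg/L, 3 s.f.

2.06 mg/L

Travel time t = 15000 m / 1.1 m/s = 1.5e+04/1.1 = 1.364e+04 s = 0.1578 d.
First-order decay: C = 2.13·exp(−0.21·0.1578) = 2.13·0.9674 = 2.061 mg/L.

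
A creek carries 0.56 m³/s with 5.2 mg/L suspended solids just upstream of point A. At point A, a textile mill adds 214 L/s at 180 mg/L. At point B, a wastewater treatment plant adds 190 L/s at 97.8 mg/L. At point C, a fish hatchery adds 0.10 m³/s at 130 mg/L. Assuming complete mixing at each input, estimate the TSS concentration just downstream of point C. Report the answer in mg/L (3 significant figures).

68.6 mg/L

214 L/s = 0.214 m³/s.
After input A: C = (0.56·5.2 + 0.214·180) / 0.774 = 53.53 mg/L.
190 L/s = 0.19 m³/s.
After input B: C = (0.774·53.53 + 0.19·97.8) / 0.964 = 62.26 mg/L.
After input C: C = (0.964·62.26 + 0.1·130) / 1.064 = 68.62 mg/L.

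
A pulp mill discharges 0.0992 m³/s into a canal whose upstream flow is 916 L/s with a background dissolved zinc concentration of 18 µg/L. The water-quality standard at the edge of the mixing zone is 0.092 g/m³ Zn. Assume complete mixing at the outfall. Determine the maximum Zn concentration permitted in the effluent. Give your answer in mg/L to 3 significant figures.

0.775 mg/L

916 L/s = 0.916 m³/s.
18 µg/L = 0.018 mg/L.
Mass balance: 0.092·1.015 = 0.0992·Cₑ + 0.916·0.018.
Cₑ = (0.0934 − 0.01649) / 0.0992 = 0.7753 mg/L.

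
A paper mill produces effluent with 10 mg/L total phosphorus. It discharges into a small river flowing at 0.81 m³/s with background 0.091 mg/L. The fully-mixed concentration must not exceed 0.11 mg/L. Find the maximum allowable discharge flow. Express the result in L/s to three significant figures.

Mass balance at complete mixing: C_std·(Q_w + Q_r) = Q_w·C_e + Q_r·C_b.
Rearranging, Q_w = Q_r·(C_std − C_b)/(C_e − C_std) = 0.81·(0.11 − 0.091) / (10 − 0.11) = 0.001556 m³/s.
= 1.556 L/s.

1.56 L/s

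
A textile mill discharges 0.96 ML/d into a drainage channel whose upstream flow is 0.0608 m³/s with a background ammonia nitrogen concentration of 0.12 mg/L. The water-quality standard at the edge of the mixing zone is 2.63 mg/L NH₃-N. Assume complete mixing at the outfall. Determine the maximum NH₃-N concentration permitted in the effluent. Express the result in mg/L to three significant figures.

0.96 ML/d = 0.01111 m³/s.
Mass balance: 2.63·0.07191 = 0.01111·Cₑ + 0.0608·0.12.
Cₑ = (0.1891 − 0.007296) / 0.01111 = 16.36 mg/L.

16.4 mg/L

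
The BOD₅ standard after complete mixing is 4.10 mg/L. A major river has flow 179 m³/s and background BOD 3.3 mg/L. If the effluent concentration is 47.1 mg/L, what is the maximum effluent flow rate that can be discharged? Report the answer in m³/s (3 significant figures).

Mass balance at complete mixing: C_std·(Q_w + Q_r) = Q_w·C_e + Q_r·C_b.
Rearranging, Q_w = Q_r·(C_std − C_b)/(C_e − C_std) = 179·(4.1 − 3.3) / (47.1 − 4.1) = 3.33 m³/s.

3.33 m³/s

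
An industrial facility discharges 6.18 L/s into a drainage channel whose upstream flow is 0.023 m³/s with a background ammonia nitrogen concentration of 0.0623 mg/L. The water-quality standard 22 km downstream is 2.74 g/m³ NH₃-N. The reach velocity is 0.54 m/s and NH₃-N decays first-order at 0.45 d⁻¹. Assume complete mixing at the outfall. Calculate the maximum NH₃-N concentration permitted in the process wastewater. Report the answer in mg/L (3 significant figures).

6.18 L/s = 0.00618 m³/s.
Travel time to the compliance point: t = 2.2e+04/0.54 = 4.074e+04 s = 0.4715 d; decay factor exp(−0.45·0.4715) = 0.8088.
So the concentration just after mixing may be at most 2.74/0.8088 = 3.388 mg/L.
Mass balance: 3.388·0.02918 = 0.00618·Cₑ + 0.023·0.0623.
Cₑ = (0.09885 − 0.001433) / 0.00618 = 15.76 mg/L.

15.8 mg/L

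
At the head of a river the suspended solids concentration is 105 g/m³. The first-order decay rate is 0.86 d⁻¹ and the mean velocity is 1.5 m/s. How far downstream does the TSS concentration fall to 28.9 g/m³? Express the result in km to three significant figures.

From C = C₀·e^(−kt), t = ln(C₀/C)/k = ln(105/28.9)/0.86 = 1.29/0.86 = 1.5 d.
Distance = v·t = 1.5 m/s × 1.296e+05 s = 1.944e+05 m = 194.4 km.

194 km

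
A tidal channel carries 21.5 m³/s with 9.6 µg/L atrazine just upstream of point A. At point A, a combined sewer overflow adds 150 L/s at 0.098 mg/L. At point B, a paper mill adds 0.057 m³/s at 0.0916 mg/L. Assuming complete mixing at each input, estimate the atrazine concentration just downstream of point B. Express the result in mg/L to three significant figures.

0.0104 mg/L

9.6 µg/L = 0.0096 mg/L.
150 L/s = 0.15 m³/s.
After input A: C = (21.5·0.0096 + 0.15·0.098) / 21.65 = 0.01021 mg/L.
After input B: C = (21.65·0.01021 + 0.057·0.0916) / 21.71 = 0.01043 mg/L.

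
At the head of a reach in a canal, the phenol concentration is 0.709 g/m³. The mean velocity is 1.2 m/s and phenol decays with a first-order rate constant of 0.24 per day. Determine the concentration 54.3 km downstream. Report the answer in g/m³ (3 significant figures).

0.625 g/m³

Travel time t = 54.3 km / 1.2 m/s = 5.43e+04/1.2 = 4.525e+04 s = 0.5237 d.
First-order decay: C = 0.709·exp(−0.24·0.5237) = 0.709·0.8819 = 0.6253 g/m³.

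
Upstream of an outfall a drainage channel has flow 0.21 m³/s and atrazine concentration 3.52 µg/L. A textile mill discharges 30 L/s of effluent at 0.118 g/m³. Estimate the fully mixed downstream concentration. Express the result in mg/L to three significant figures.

0.0178 mg/L

30 L/s = 0.03 m³/s.
3.52 µg/L = 0.00352 mg/L.
Flow-weighted mixing gives C = (0.03·0.118 + 0.21·0.00352) / (0.03 + 0.21) = 0.004279/0.24 = 0.01783 mg/L.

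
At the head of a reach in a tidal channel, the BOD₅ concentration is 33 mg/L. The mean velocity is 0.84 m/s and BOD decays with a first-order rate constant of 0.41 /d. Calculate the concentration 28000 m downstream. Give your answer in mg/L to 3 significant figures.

28.2 mg/L

Travel time t = 28000 m / 0.84 m/s = 2.8e+04/0.84 = 3.333e+04 s = 0.3858 d.
First-order decay: C = 33·exp(−0.41·0.3858) = 33·0.8537 = 28.17 mg/L.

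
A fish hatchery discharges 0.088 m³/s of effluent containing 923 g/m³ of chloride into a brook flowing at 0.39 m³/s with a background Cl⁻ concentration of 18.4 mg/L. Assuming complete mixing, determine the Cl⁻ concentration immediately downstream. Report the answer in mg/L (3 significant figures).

Flow-weighted mixing gives C = (0.088·923 + 0.39·18.4) / (0.088 + 0.39) = 88.4/0.478 = 184.9 mg/L.

185 mg/L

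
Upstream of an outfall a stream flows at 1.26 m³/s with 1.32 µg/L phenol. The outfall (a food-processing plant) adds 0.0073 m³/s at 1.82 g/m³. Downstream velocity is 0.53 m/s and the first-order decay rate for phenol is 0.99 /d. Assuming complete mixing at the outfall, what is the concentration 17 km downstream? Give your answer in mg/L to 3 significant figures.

0.00817 mg/L

1.32 µg/L = 0.00132 mg/L.
After complete mixing, C₀ = (0.0073·1.82 + 1.26·0.00132) / 1.267 = 0.0118 mg/L.
Travel time t = 1.7e+04 m / 0.53 m/s = 3.208e+04 s = 0.3712 d.
C = 0.0118·exp(−0.99·0.3712) = 0.0118·0.6924 = 0.008168 mg/L.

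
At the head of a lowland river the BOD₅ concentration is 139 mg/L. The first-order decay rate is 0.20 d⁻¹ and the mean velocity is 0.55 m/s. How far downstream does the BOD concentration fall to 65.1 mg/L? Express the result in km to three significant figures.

180 km

From C = C₀·e^(−kt), t = ln(C₀/C)/k = ln(139/65.1)/0.20 = 0.7585/0.20 = 3.793 d.
Distance = v·t = 0.55 m/s × 3.277e+05 s = 1.802e+05 m = 180.2 km.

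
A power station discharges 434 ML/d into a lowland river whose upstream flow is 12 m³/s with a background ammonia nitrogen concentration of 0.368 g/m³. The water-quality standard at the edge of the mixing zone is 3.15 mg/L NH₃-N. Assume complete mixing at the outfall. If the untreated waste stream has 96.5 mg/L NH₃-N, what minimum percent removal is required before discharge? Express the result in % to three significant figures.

89.8 %

434 ML/d = 5.023 m³/s.
Mass balance: 3.15·17.02 = 5.023·Cₑ + 12·0.368.
Cₑ = (53.62 − 4.416) / 5.023 = 9.796 mg/L.
Required removal = 1 − 9.796/96.5 = 89.85 %.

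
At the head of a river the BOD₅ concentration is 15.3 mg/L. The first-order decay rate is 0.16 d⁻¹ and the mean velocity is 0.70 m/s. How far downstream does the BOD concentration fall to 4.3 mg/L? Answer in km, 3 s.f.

480 km

From C = C₀·e^(−kt), t = ln(C₀/C)/k = ln(15.3/4.3)/0.16 = 1.269/0.16 = 7.933 d.
Distance = v·t = 0.70 m/s × 6.854e+05 s = 4.798e+05 m = 479.8 km.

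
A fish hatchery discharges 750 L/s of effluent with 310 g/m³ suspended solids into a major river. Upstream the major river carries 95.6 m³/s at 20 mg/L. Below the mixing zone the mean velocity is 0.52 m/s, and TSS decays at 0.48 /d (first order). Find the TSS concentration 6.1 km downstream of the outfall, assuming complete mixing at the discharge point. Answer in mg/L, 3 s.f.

750 L/s = 0.75 m³/s.
After complete mixing, C₀ = (0.75·310 + 95.6·20) / 96.35 = 22.26 mg/L.
Travel time t = 6100 m / 0.52 m/s = 1.173e+04 s = 0.1358 d.
C = 22.26·exp(−0.48·0.1358) = 22.26·0.9369 = 20.85 mg/L.

20.9 mg/L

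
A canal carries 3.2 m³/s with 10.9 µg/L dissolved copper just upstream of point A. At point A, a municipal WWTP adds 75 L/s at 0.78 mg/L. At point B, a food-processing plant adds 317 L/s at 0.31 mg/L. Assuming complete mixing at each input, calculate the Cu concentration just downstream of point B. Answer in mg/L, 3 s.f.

10.9 µg/L = 0.0109 mg/L.
75 L/s = 0.075 m³/s.
After input A: C = (3.2·0.0109 + 0.075·0.78) / 3.275 = 0.02851 mg/L.
317 L/s = 0.317 m³/s.
After input B: C = (3.275·0.02851 + 0.317·0.31) / 3.592 = 0.05335 mg/L.

0.0534 mg/L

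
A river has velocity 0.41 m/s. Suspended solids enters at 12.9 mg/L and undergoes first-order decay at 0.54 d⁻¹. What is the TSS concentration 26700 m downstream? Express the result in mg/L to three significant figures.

8.59 mg/L

Travel time t = 26700 m / 0.41 m/s = 2.67e+04/0.41 = 6.512e+04 s = 0.7537 d.
First-order decay: C = 12.9·exp(−0.54·0.7537) = 12.9·0.6656 = 8.587 mg/L.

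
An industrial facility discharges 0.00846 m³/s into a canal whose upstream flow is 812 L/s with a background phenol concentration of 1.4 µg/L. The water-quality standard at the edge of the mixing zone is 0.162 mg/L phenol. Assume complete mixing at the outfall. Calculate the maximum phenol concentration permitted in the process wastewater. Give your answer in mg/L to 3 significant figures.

812 L/s = 0.812 m³/s.
1.4 µg/L = 0.0014 mg/L.
Mass balance: 0.162·0.8205 = 0.00846·Cₑ + 0.812·0.0014.
Cₑ = (0.1329 − 0.001137) / 0.00846 = 15.58 mg/L.

15.6 mg/L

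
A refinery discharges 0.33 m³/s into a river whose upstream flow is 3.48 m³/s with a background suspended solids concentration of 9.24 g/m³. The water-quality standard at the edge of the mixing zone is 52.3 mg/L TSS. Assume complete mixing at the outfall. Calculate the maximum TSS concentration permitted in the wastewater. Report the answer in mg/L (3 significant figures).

506 mg/L

Mass balance: 52.3·3.81 = 0.33·Cₑ + 3.48·9.24.
Cₑ = (199.3 − 32.16) / 0.33 = 506.4 mg/L.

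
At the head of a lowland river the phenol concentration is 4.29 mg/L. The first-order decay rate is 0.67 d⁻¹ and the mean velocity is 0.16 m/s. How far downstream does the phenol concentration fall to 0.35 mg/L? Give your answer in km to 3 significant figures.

51.7 km

From C = C₀·e^(−kt), t = ln(C₀/C)/k = ln(4.29/0.35)/0.67 = 2.506/0.67 = 3.74 d.
Distance = v·t = 0.16 m/s × 3.232e+05 s = 5.171e+04 m = 51.71 km.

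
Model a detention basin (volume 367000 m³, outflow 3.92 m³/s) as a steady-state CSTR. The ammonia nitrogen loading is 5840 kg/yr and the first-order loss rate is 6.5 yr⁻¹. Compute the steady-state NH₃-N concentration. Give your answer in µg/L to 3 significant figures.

Outflow Q = 3.92 m³/s × 3.156e+07 s/yr = 1.237e+08 m³/yr.
Steady-state CSTR mass balance: W = Q·C + k·V·C, so C = W/(Q + kV).
Q + kV = 1.237e+08 + 6.5·367000 = 1.261e+08 m³/yr.
C = 5840/1.261e+08 = 4.632e-05 kg/m³ = 0.04632 mg/L = 46.32 µg/L.

46.3 µg/L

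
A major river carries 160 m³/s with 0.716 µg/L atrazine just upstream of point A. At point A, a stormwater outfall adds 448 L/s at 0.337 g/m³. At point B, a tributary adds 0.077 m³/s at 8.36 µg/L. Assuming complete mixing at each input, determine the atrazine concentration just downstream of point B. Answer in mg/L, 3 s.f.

0.00166 mg/L

0.716 µg/L = 0.000716 mg/L.
448 L/s = 0.448 m³/s.
After input A: C = (160·0.000716 + 0.448·0.337) / 160.4 = 0.001655 mg/L.
8.36 µg/L = 0.00836 mg/L.
After input B: C = (160.4·0.001655 + 0.077·0.00836) / 160.5 = 0.001658 mg/L.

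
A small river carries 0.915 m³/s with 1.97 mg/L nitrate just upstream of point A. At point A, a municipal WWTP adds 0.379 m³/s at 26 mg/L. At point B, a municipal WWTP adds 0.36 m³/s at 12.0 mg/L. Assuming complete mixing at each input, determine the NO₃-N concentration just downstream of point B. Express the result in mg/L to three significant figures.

After input A: C = (0.915·1.97 + 0.379·26) / 1.294 = 9.008 mg/L.
After input B: C = (1.294·9.008 + 0.36·12) / 1.654 = 9.659 mg/L.

9.66 mg/L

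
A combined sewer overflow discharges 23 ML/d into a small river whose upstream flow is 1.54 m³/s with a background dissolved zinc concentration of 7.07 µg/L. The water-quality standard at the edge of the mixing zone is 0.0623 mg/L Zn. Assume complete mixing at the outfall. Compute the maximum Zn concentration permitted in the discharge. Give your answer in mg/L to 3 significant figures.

23 ML/d = 0.2662 m³/s.
7.07 µg/L = 0.00707 mg/L.
Mass balance: 0.0623·1.806 = 0.2662·Cₑ + 1.54·0.00707.
Cₑ = (0.1125 − 0.01089) / 0.2662 = 0.3818 mg/L.

0.382 mg/L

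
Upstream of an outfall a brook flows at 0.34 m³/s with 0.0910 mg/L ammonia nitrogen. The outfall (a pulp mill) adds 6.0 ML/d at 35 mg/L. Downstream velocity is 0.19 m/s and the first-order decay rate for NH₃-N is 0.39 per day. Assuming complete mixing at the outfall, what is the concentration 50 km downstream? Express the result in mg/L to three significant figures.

1.83 mg/L

6.0 ML/d = 0.06944 m³/s.
After complete mixing, C₀ = (0.06944·35 + 0.34·0.091) / 0.4094 = 6.012 mg/L.
Travel time t = 5e+04 m / 0.19 m/s = 2.632e+05 s = 3.046 d.
C = 6.012·exp(−0.39·3.046) = 6.012·0.3049 = 1.833 mg/L.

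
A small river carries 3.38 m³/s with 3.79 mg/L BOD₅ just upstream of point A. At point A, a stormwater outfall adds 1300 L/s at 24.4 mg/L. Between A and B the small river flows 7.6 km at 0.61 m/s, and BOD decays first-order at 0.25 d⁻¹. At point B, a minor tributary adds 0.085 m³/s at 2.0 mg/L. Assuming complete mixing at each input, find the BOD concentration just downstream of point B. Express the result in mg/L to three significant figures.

1300 L/s = 1.3 m³/s.
After input A: C = (3.38·3.79 + 1.3·24.4) / 4.68 = 9.515 mg/L.
Over the 7.6 km reach to input B (t = 1.246e+04 s = 0.1442 d), decay gives C = 9.515·exp(−0.25·0.1442) = 9.178 mg/L.
After input B: C = (4.68·9.178 + 0.085·2) / 4.765 = 9.05 mg/L.

9.05 mg/L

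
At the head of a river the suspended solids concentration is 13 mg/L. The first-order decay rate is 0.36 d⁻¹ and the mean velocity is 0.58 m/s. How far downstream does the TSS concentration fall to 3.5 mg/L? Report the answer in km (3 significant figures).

From C = C₀·e^(−kt), t = ln(C₀/C)/k = ln(13/3.5)/0.36 = 1.312/0.36 = 3.645 d.
Distance = v·t = 0.58 m/s × 3.149e+05 s = 1.827e+05 m = 182.7 km.

183 km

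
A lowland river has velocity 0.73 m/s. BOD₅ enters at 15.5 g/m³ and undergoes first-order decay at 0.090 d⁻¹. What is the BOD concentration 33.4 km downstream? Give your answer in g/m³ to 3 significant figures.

Travel time t = 33.4 km / 0.73 m/s = 3.34e+04/0.73 = 4.575e+04 s = 0.5296 d.
First-order decay: C = 15.5·exp(−0.090·0.5296) = 15.5·0.9535 = 14.78 g/m³.

14.8 g/m³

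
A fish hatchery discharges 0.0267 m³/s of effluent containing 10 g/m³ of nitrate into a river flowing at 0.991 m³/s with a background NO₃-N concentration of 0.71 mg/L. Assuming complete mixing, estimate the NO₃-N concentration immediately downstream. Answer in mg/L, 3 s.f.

Flow-weighted mixing gives C = (0.0267·10 + 0.991·0.71) / (0.0267 + 0.991) = 0.9706/1.018 = 0.9537 mg/L.

0.954 mg/L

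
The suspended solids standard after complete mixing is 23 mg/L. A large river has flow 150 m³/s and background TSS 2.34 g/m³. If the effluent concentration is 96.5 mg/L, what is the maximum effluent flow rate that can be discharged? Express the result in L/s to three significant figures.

Mass balance at complete mixing: C_std·(Q_w + Q_r) = Q_w·C_e + Q_r·C_b.
Rearranging, Q_w = Q_r·(C_std − C_b)/(C_e − C_std) = 150·(23 − 2.34) / (96.5 − 23) = 42.16 m³/s.
= 4.216e+04 L/s.

42200 L/s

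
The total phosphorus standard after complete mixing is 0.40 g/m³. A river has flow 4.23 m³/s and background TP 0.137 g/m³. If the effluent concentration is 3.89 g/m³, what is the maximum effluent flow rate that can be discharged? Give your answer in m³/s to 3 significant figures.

Mass balance at complete mixing: C_std·(Q_w + Q_r) = Q_w·C_e + Q_r·C_b.
Rearranging, Q_w = Q_r·(C_std − C_b)/(C_e − C_std) = 4.23·(0.4 − 0.137) / (3.89 − 0.4) = 0.3188 m³/s.

0.319 m³/s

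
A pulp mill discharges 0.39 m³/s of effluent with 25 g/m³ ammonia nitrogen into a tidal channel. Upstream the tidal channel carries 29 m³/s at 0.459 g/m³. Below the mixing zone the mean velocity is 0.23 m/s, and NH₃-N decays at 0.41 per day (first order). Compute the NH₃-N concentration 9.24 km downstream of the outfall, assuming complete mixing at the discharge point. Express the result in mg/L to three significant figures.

After complete mixing, C₀ = (0.39·25 + 29·0.459) / 29.39 = 0.7847 mg/L.
Travel time t = 9240 m / 0.23 m/s = 4.017e+04 s = 0.465 d.
C = 0.7847·exp(−0.41·0.465) = 0.7847·0.8264 = 0.6485 mg/L.

0.648 mg/L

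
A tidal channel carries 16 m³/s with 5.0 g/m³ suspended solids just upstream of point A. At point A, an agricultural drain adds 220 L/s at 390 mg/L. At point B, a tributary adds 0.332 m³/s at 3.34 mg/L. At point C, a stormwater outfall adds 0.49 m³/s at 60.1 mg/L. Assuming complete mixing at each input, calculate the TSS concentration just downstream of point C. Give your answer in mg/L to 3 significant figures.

220 L/s = 0.22 m³/s.
After input A: C = (16·5 + 0.22·390) / 16.22 = 10.22 mg/L.
After input B: C = (16.22·10.22 + 0.332·3.34) / 16.55 = 10.08 mg/L.
After input C: C = (16.55·10.08 + 0.49·60.1) / 17.04 = 11.52 mg/L.

11.5 mg/L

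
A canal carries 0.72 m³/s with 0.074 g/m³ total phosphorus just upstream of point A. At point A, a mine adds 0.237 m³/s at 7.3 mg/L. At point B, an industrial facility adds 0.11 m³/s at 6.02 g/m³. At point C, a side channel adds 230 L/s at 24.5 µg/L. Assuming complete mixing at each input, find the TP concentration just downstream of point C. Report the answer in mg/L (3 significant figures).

1.89 mg/L

After input A: C = (0.72·0.074 + 0.237·7.3) / 0.957 = 1.864 mg/L.
After input B: C = (0.957·1.864 + 0.11·6.02) / 1.067 = 2.292 mg/L.
230 L/s = 0.23 m³/s.
24.5 µg/L = 0.0245 mg/L.
After input C: C = (1.067·2.292 + 0.23·0.0245) / 1.297 = 1.89 mg/L.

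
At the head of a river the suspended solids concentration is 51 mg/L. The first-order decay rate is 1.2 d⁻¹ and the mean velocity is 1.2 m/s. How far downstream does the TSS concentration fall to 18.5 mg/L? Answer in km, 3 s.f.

From C = C₀·e^(−kt), t = ln(C₀/C)/k = ln(51/18.5)/1.2 = 1.014/1.2 = 0.845 d.
Distance = v·t = 1.2 m/s × 7.301e+04 s = 8.761e+04 m = 87.61 km.

87.6 km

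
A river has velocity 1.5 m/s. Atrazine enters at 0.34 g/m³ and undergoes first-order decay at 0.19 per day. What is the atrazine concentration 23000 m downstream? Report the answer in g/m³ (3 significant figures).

Travel time t = 23000 m / 1.5 m/s = 2.3e+04/1.5 = 1.533e+04 s = 0.1775 d.
First-order decay: C = 0.34·exp(−0.19·0.1775) = 0.34·0.9668 = 0.3287 g/m³.

0.329 g/m³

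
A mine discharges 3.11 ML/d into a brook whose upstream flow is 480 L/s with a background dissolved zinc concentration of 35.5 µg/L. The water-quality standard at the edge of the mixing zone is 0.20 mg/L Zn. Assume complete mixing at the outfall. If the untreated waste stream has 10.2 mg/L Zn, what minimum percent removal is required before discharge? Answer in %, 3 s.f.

76.5 %

3.11 ML/d = 0.036 m³/s.
480 L/s = 0.48 m³/s.
35.5 µg/L = 0.0355 mg/L.
Mass balance: 0.2·0.516 = 0.036·Cₑ + 0.48·0.0355.
Cₑ = (0.1032 − 0.01704) / 0.036 = 2.394 mg/L.
Required removal = 1 − 2.394/10.2 = 76.53 %.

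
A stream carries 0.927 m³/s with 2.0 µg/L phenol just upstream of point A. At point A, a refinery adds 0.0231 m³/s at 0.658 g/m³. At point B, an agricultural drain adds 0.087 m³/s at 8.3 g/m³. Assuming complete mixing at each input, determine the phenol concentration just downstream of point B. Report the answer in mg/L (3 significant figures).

2.0 µg/L = 0.002 mg/L.
After input A: C = (0.927·0.002 + 0.0231·0.658) / 0.9501 = 0.01795 mg/L.
After input B: C = (0.9501·0.01795 + 0.087·8.3) / 1.037 = 0.7127 mg/L.

0.713 mg/L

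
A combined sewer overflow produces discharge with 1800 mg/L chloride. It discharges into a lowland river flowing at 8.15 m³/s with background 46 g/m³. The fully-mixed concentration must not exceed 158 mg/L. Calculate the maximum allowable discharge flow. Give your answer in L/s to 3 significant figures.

Mass balance at complete mixing: C_std·(Q_w + Q_r) = Q_w·C_e + Q_r·C_b.
Rearranging, Q_w = Q_r·(C_std − C_b)/(C_e − C_std) = 8.15·(158 − 46) / (1800 − 158) = 0.5559 m³/s.
= 555.9 L/s.

556 L/s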